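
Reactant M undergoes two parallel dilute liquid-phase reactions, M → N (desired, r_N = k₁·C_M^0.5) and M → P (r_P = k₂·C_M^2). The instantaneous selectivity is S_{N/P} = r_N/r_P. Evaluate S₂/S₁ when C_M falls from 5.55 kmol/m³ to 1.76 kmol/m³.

S_{N/P} = (k₁/k₂)·C_M^-1.5, so S₂/S₁ = (C_{M,2}/C_{M,1})^-1.5.
= (1.76/5.55)^(-1.5) = (0.3171)^(-1.5) = 5.60.
Selectivity toward N rises as C_M falls — low-concentration operation is favoured.

5.60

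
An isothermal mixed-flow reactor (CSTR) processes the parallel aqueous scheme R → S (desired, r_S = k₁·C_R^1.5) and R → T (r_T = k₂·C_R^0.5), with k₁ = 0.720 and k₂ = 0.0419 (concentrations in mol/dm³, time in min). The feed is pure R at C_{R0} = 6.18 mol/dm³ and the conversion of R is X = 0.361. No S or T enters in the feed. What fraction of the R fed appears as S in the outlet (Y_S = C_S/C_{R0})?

Exit C_R = C_{R0}(1−X) = 6.18×0.639 = 3.949 mol/dm³.
A CSTR operates uniformly at the exit composition, giving r_S = 5.650 and r_T = 0.08326 (each k·C_R^n at C_R = 3.949).
Fraction of consumed R going to S: r_S/(r_S+r_T) = 0.9855.
C_S = 0.9855·C_{R0}·X = 0.9855×6.18×0.361 = 2.20 mol/dm³; Y_S = C_S/C_{R0} = 0.356.

0.356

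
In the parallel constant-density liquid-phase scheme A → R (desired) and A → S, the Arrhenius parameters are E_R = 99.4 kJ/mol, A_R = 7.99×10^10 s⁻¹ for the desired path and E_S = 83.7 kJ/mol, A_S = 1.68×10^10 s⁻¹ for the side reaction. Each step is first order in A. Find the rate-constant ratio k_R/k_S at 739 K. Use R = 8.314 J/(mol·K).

k_R/k_S = (A_R/A_S)·exp[−(E_R−E_S)/(RT)] = (A_R/A_S)·exp[(E_S−E_R)/(RT)].
(E_S−E_R)/(RT) = (83.7−99.4)×10³/(8.314×739) = -15700/6144 = -2.555.
k_R/k_S = (7.99×10^10/1.68×10^10)·exp(-2.555) = 4.756 × 0.07767 = 0.369.

0.369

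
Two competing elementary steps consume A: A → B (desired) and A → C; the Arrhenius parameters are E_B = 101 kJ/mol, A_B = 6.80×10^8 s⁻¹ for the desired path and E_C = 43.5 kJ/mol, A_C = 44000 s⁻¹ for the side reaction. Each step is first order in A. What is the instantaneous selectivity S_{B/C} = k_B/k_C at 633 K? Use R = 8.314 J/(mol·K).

Since both paths have the same order in A, the concentration cancels and S_{B/C} = k_B/k_C = (A_B/A_C)·exp[(E_C−E_B)/(RT)].
(E_C−E_B)/(RT) = (43.5−101)×10³/(8.314×633) = -57500/5263 = -10.93.
k_B/k_C = (6.80×10^8/44000)·exp(-10.93) = 15455 × 1.799×10^-5 = 0.278.
Since E_B > E_C, raising the temperature improves selectivity toward B.

0.278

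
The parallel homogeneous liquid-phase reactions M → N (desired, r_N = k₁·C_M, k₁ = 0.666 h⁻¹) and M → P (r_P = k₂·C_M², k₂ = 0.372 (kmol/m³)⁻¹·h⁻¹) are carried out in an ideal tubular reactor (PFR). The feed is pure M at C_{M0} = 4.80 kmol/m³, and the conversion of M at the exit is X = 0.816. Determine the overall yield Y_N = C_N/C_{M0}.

0.337

C_M = C_{M0}(1−X) = 0.8832 kmol/m³.
Along a PFR/batch, dC_N/dC_M = −r_N/(r_N+r_P) = −k₁/(k₁+k₂·C_M).
Integrating from C_{M0} to C_M: C_N = (0.666/0.372)·ln[(0.666+0.372·4.80)/(0.666+0.372·0.883)] = 1.790·ln(2.452/0.9946) = 1.615 kmol/m³.
Y_N = C_N/C_{M0} = 1.615/4.80 = 0.337.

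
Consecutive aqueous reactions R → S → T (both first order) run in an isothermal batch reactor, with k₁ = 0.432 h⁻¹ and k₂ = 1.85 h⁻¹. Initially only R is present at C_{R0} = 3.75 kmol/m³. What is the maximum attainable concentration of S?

0.562 kmol/m³

For a first-order series the maximum intermediate yield is C_{S,max}/C_{R0} = (k₁/k₂)^[k₂/(k₂−k₁)].
= (0.432/1.85)^(1.85/(1.85−0.432)) = (0.2335)^(1.305) = 0.1499.
C_{S,max} = 0.1499×3.75 = 0.562 kmol/m³.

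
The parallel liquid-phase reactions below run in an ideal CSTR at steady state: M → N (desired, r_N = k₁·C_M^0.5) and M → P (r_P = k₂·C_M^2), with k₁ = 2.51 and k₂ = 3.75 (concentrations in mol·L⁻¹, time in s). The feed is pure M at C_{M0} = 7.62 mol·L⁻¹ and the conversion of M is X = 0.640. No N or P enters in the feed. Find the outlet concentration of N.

0.626 mol·L⁻¹

Exit C_M = C_{M0}(1−X) = 7.62×0.360 = 2.743 mol·L⁻¹.
In a CSTR the entire volume is at exit conditions, so r_N = 2.51×2.743^0.5 = 4.157 and r_P = 3.75×2.743^2 = 28.22.
Fraction of consumed M going to N: r_N/(r_N+r_P) = 0.1284.
C_N = 0.1284·C_{M0}·X = 0.1284×7.62×0.640 = 0.626 mol·L⁻¹.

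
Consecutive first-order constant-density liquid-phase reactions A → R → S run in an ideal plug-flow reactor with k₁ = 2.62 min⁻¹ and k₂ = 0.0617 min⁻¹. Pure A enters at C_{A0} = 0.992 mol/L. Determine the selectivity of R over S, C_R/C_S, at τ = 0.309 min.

For first-order series with pure A initially, C_R(τ) = k₁C_{A0}/(k₂−k₁)·(e^(−k₁τ) − e^(−k₂τ)).
e^(−k₁τ) = e^(−2.62×0.309) = e^(−0.8096) = 0.4450; e^(−k₂τ) = e^(−0.01907) = 0.9811.
C_R = 2.62×0.992/(0.0617−2.62) × (0.4450−0.9811) = (-1.016)×(-0.5361) = 0.5446 mol/L.
C_A = C_{A0}e^(−k₁τ) = 0.4415 mol/L, so C_S = C_{A0}−C_A−C_R = 0.005908 mol/L; C_R/C_S = 92.2.

92.2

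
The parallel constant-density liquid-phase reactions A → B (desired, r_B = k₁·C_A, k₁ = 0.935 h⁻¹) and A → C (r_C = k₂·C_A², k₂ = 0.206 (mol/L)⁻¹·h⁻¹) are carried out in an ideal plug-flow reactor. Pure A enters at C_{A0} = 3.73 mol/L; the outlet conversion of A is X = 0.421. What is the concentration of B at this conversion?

0.956 mol/L

C_A = C_{A0}(1−X) = 2.160 mol/L.
Along a PFR/batch, dC_B/dC_A = −r_B/(r_B+r_C) = −k₁/(k₁+k₂·C_A).
Integrating from C_{A0} to C_A: C_B = (0.935/0.206)·ln[(0.935+0.206·3.73)/(0.935+0.206·2.16)] = 4.539·ln(1.703/1.380) = 0.9559 mol/L.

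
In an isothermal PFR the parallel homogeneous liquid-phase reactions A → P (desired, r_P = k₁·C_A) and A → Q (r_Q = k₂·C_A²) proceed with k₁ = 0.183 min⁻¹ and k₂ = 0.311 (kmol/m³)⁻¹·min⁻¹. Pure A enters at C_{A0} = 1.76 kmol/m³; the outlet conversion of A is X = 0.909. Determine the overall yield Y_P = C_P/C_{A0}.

C_A = C_{A0}(1−X) = 0.1602 kmol/m³.
Along a PFR/batch, dC_P/dC_A = −r_P/(r_P+r_Q) = −k₁/(k₁+k₂·C_A).
Integrating from C_{A0} to C_A: C_P = (0.183/0.311)·ln[(0.183+0.311·1.76)/(0.183+0.311·0.160)] = 0.5884·ln(0.7304/0.2328) = 0.6728 kmol/m³.
Y_P = C_P/C_{A0} = 0.6728/1.76 = 0.382.

0.382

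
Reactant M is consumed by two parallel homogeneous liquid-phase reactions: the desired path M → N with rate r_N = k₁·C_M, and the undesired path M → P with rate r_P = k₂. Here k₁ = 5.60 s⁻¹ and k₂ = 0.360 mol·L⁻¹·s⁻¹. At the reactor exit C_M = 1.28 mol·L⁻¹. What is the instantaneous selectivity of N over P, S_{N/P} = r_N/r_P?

19.9

S_{N/P} = r_N/r_P = (k₁·C_M)/(k₂) = (k₁/k₂)·C_M.
= (5.60×1.280) / (0.360) = 7.168/0.3600 = 19.9.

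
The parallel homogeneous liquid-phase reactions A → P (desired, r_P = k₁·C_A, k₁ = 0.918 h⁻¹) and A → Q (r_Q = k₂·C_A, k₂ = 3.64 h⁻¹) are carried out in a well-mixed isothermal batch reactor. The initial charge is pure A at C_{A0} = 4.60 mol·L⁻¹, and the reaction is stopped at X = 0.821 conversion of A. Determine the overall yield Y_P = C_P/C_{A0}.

0.165

C_A = C_{A0}(1−X) = 0.8234 mol·L⁻¹.
Both paths are first order in A, so the instantaneous fraction to P is constant: dC_P/d(−C_A) = k₁/(k₁+k₂) = 0.2014.
C_P = 0.2014·(C_{A0}−C_A) = 0.2014×3.777 = 0.761 mol·L⁻¹.
Y_P = C_P/C_{A0} = 0.7606/4.60 = 0.165.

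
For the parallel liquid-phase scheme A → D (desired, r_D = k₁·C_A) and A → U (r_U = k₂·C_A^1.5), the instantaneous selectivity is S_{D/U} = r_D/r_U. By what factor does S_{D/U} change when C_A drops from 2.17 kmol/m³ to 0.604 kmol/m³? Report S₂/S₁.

1.90

S_{D/U} = (k₁/k₂)·C_A^-0.5, so S₂/S₁ = (C_{A,2}/C_{A,1})^-0.5.
= (0.604/2.17)^(-0.5) = (0.2783)^(-0.5) = 1.90.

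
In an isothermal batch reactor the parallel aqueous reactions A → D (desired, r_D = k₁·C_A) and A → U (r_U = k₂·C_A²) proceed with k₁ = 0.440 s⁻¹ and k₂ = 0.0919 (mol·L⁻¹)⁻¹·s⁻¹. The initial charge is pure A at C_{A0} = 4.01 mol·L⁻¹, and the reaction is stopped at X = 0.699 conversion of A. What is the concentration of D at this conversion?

1.84 mol·L⁻¹

C_A = C_{A0}(1−X) = 1.207 mol·L⁻¹.
Along a PFR/batch, dC_D/dC_A = −r_D/(r_D+r_U) = −k₁/(k₁+k₂·C_A).
Integrating from C_{A0} to C_A: C_D = (0.440/0.0919)·ln[(0.440+0.0919·4.01)/(0.440+0.0919·1.21)] = 4.788·ln(0.8085/0.5509) = 1.837 mol·L⁻¹.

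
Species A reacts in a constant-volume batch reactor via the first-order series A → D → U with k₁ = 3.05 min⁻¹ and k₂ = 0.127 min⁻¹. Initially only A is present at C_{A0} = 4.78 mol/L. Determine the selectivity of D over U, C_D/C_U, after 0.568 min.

Solving the coupled first-order balances gives C_D(t) = [k₁/(k₂−k₁)]·C_{A0}·(e^(−k₁t) − e^(−k₂t)).
e^(−k₁t) = e^(−3.05×0.568) = e^(−1.732) = 0.1769; e^(−k₂t) = e^(−0.07214) = 0.9304.
C_D = 3.05×4.78/(0.127−3.05) × (0.1769−0.9304) = (-4.988)×(-0.7535) = 3.758 mol/L.
C_A = C_{A0}e^(−k₁t) = 0.8454 mol/L, so C_U = C_{A0}−C_A−C_D = 0.1762 mol/L; C_D/C_U = 21.3.

21.3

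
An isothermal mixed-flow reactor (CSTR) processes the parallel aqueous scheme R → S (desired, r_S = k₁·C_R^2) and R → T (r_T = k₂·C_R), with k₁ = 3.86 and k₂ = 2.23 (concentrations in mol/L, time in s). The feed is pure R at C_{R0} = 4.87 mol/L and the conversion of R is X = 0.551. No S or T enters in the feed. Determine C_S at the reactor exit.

2.12 mol/L

Exit C_R = C_{R0}(1−X) = 4.87×0.449 = 2.187 mol/L.
Rates in a CSTR are evaluated at the outlet concentration: r_S = 3.86×2.187^2 = 18.46, r_T = 2.23×2.187 = 4.876.
Fraction of consumed R going to S: r_S/(r_S+r_T) = 0.7910.
C_S = 0.7910·C_{R0}·X = 0.7910×4.87×0.551 = 2.12 mol/L.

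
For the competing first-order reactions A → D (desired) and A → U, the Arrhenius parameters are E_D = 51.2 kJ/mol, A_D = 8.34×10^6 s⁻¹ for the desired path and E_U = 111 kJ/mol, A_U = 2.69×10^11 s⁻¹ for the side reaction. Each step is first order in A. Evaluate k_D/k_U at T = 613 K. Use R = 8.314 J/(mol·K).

Since both paths have the same order in A, the concentration cancels and S_{D/U} = k_D/k_U = (A_D/A_U)·exp[(E_U−E_D)/(RT)].
(E_U−E_D)/(RT) = (111−51.2)×10³/(8.314×613) = 59800/5096 = 11.73.
k_D/k_U = (8.34×10^6/2.69×10^11)·exp(11.73) = 3.100×10^-5 × 1.247×10^5 = 3.87.

3.87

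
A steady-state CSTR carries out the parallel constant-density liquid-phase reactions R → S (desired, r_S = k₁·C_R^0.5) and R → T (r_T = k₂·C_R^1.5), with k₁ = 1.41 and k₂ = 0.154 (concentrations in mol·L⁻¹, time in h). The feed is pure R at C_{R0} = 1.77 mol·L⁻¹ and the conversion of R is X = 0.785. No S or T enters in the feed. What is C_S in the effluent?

Exit C_R = C_{R0}(1−X) = 1.77×0.215 = 0.3805 mol·L⁻¹.
A CSTR operates uniformly at the exit composition, giving r_S = 0.8698 and r_T = 0.03615 (each k·C_R^n at C_R = 0.3805).
Fraction of consumed R going to S: r_S/(r_S+r_T) = 0.9601.
C_S = 0.9601·C_{R0}·X = 0.9601×1.77×0.785 = 1.33 mol·L⁻¹.

1.33 mol·L⁻¹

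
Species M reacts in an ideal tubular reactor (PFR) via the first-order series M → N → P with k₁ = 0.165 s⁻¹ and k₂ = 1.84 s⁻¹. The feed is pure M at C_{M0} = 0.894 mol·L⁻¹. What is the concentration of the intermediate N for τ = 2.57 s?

Solving the coupled first-order balances gives C_N(τ) = [k₁/(k₂−k₁)]·C_{M0}·(e^(−k₁τ) − e^(−k₂τ)).
e^(−k₁τ) = e^(−0.165×2.57) = e^(−0.4240) = 0.6544; e^(−k₂τ) = e^(−4.729) = 0.008837.
C_N = 0.165×0.894/(1.84−0.165) × (0.6544−0.008837) = 0.08807×0.6456 = 0.05685 mol·L⁻¹.

0.0569 mol·L⁻¹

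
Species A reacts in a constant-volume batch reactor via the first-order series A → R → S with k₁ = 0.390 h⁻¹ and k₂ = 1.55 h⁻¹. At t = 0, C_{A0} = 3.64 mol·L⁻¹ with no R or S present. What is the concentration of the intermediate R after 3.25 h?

The intermediate concentration in a first-order A→B→C sequence is C_R = k₁C_{A0}(e^(−k₁t) − e^(−k₂t))/(k₂−k₁).
e^(−k₁t) = e^(−0.390×3.25) = e^(−1.268) = 0.2815; e^(−k₂t) = e^(−5.038) = 0.006490.
C_R = 0.390×3.64/(1.55−0.390) × (0.2815−0.006490) = 1.224×0.2750 = 0.3366 mol·L⁻¹.

0.337 mol·L⁻¹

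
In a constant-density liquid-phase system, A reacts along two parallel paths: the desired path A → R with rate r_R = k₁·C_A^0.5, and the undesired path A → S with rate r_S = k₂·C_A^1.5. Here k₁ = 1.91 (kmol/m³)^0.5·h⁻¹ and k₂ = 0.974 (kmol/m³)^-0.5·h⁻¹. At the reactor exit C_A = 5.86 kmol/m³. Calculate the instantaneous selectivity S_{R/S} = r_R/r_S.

0.335

S_{R/S} = r_R/r_S = (k₁·C_A^0.5)/(k₂·C_A^1.5) = (k₁/k₂)·C_A⁻¹.
= (1.91×5.860^0.5) / (0.974×5.860^1.5) = 4.624/13.82 = 0.335.
The undesired path is higher order in A, so low C_A (CSTR or dilute feed) favours R.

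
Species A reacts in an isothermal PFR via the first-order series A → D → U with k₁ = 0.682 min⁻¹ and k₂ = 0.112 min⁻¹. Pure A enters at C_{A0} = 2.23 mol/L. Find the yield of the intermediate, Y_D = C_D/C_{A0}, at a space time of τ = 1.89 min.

Solving the coupled first-order balances gives C_D(τ) = [k₁/(k₂−k₁)]·C_{A0}·(e^(−k₁τ) − e^(−k₂τ)).
e^(−k₁τ) = e^(−0.682×1.89) = e^(−1.289) = 0.2756; e^(−k₂τ) = e^(−0.2117) = 0.8092.
C_D = 0.682×2.23/(0.112−0.682) × (0.2756−0.8092) = (-2.668)×(-0.5337) = 1.424 mol/L.
Y_D = C_D/C_{A0} = 1.424/2.23 = 0.639.

0.639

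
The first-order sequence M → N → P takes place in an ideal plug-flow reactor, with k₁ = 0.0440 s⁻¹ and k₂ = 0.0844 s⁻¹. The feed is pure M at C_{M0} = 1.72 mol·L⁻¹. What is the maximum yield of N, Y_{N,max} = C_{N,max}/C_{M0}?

0.256

Evaluating C_N at τ_opt = ln(k₂/k₁)/(k₂−k₁) gives C_{N,max}/C_{M0} = (k₁/k₂)^[k₂/(k₂−k₁)].
= (0.0440/0.0844)^(0.0844/(0.0844−0.0440)) = (0.5213)^(2.089) = 0.2565.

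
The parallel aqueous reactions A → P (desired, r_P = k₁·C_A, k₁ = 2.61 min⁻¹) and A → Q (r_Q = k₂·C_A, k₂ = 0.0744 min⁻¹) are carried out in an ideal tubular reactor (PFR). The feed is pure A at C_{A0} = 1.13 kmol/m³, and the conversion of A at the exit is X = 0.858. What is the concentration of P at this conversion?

C_A = C_{A0}(1−X) = 0.1605 kmol/m³.
Both paths are first order in A, so the instantaneous fraction to P is constant: dC_P/d(−C_A) = k₁/(k₁+k₂) = 0.9723.
C_P = 0.9723·(C_{A0}−C_A) = 0.9723×0.9695 = 0.943 kmol/m³.

0.943 kmol/m³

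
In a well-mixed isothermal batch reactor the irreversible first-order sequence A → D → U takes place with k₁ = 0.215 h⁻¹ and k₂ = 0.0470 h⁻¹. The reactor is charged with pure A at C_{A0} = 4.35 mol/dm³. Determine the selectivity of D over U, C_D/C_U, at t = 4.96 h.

The intermediate concentration in a first-order A→B→C sequence is C_D = k₁C_{A0}(e^(−k₁t) − e^(−k₂t))/(k₂−k₁).
e^(−k₁t) = e^(−0.215×4.96) = e^(−1.066) = 0.3442; e^(−k₂t) = e^(−0.2331) = 0.7921.
C_D = 0.215×4.35/(0.0470−0.215) × (0.3442−0.7921) = (-5.567)×(-0.4478) = 2.493 mol/dm³.
C_A = C_{A0}e^(−k₁t) = 1.497 mol/dm³, so C_U = C_{A0}−C_A−C_D = 0.3596 mol/dm³; C_D/C_U = 6.93.

6.93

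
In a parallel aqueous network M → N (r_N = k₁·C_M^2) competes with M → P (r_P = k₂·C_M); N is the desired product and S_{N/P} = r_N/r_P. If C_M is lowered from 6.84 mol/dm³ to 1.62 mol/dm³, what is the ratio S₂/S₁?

S_{N/P} = (k₁/k₂)·C_M, so S₂/S₁ = (C_{M,2}/C_{M,1}).
= 1.62/6.84 = 0.237.
Selectivity toward N falls as C_M falls — high-concentration operation is favoured.

0.237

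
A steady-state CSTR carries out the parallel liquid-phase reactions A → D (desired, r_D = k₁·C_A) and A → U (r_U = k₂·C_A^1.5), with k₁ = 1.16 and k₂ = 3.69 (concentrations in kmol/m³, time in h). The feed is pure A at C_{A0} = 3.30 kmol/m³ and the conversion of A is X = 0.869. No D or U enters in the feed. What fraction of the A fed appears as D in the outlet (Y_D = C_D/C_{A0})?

Exit C_A = C_{A0}(1−X) = 3.30×0.131 = 0.4323 kmol/m³.
In a CSTR the entire volume is at exit conditions, so r_D = 1.16×0.4323 = 0.5015 and r_U = 3.69×0.4323^1.5 = 1.049.
Fraction of consumed A going to D: r_D/(r_D+r_U) = 0.3235.
C_D = 0.3235·C_{A0}·X = 0.3235×3.30×0.869 = 0.928 kmol/m³; Y_D = C_D/C_{A0} = 0.281.

0.281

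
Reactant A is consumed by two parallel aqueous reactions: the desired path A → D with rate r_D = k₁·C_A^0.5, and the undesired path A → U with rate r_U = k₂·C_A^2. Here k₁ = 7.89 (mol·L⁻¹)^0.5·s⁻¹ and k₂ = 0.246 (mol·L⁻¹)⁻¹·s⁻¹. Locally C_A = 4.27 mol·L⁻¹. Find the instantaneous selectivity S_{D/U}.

3.63

S_{D/U} = r_D/r_U = (k₁·C_A^0.5)/(k₂·C_A^2) = (k₁/k₂)·C_A^-1.5.
= (7.89×4.270^0.5) / (0.246×4.270^2) = 16.30/4.485 = 3.63.
The undesired path is higher order in A, so low C_A (CSTR or dilute feed) favours D.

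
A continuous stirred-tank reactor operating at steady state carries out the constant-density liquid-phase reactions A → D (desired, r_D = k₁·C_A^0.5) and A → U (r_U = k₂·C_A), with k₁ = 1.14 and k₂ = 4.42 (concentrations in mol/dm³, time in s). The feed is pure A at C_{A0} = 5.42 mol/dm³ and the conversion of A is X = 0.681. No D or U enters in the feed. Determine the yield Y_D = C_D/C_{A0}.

Exit C_A = C_{A0}(1−X) = 5.42×0.319 = 1.729 mol/dm³.
In a CSTR the entire volume is at exit conditions, so r_D = 1.14×1.729^0.5 = 1.499 and r_U = 4.42×1.729 = 7.642.
Fraction of consumed A going to D: r_D/(r_D+r_U) = 0.1640.
C_D = 0.1640·C_{A0}·X = 0.1640×5.42×0.681 = 0.605 mol/dm³; Y_D = C_D/C_{A0} = 0.112.

0.112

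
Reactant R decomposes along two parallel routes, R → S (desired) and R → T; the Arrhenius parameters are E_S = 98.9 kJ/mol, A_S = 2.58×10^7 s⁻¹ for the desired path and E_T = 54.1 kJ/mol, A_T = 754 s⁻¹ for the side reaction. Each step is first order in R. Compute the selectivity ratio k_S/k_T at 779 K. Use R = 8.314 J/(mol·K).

Since both paths have the same order in R, the concentration cancels and S_{S/T} = k_S/k_T = (A_S/A_T)·exp[(E_T−E_S)/(RT)].
(E_T−E_S)/(RT) = (54.1−98.9)×10³/(8.314×779) = -44800/6477 = -6.917.
k_S/k_T = (2.58×10^7/754)·exp(-6.917) = 34218 × 9.906×10^-4 = 33.9.

33.9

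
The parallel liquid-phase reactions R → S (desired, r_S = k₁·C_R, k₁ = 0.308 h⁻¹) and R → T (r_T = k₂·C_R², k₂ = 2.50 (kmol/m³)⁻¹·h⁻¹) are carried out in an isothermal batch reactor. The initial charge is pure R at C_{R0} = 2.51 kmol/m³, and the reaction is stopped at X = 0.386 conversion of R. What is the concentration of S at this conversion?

C_R = C_{R0}(1−X) = 1.541 kmol/m³.
Along a PFR/batch, dC_S/dC_R = −r_S/(r_S+r_T) = −k₁/(k₁+k₂·C_R).
Integrating from C_{R0} to C_R: C_S = (0.308/2.50)·ln[(0.308+2.50·2.51)/(0.308+2.50·1.54)] = 0.1232·ln(6.583/4.161) = 0.05652 kmol/m³.

0.0565 kmol/m³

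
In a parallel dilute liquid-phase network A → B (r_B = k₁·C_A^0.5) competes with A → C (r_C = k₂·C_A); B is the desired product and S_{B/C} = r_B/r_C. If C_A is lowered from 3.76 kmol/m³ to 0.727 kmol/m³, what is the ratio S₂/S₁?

S_{B/C} = (k₁/k₂)·C_A^-0.5, so S₂/S₁ = (C_{A,2}/C_{A,1})^-0.5.
= (0.727/3.76)^(-0.5) = (0.1934)^(-0.5) = 2.27.

2.27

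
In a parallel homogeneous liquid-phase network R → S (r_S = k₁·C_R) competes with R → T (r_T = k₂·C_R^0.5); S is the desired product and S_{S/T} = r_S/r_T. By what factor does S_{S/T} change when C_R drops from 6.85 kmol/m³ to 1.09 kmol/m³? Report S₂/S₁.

0.399

S_{S/T} = (k₁/k₂)·C_R^0.5, so S₂/S₁ = (C_{R,2}/C_{R,1})^0.5.
= (1.09/6.85)^0.5 = (0.1591)^0.5 = 0.399.
Selectivity toward S falls as C_R falls — high-concentration operation is favoured.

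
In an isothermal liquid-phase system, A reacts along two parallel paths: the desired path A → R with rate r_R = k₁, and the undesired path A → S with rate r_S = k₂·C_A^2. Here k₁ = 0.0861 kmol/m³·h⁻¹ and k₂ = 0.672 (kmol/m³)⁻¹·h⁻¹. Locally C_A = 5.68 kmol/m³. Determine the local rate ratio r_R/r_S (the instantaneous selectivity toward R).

S_{R/S} = r_R/r_S = (k₁)/(k₂·C_A^2) = (k₁/k₂)·C_A^-2.
= (0.0861) / (0.672×5.680^2) = 0.08610/21.68 = 0.00397.

0.00397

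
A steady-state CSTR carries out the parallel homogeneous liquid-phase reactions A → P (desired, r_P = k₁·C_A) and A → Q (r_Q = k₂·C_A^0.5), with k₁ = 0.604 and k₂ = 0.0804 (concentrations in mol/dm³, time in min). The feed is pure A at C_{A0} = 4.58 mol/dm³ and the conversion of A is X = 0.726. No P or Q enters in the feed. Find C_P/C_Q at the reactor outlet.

8.42

Exit C_A = C_{A0}(1−X) = 4.58×0.274 = 1.255 mol/dm³.
Rates in a CSTR are evaluated at the outlet concentration: r_P = 0.604×1.255 = 0.7580, r_Q = 0.0804×1.255^0.5 = 0.09007.
Overall selectivity = C_P/C_Q = r_Pτ/(r_Qτ) = r_P/r_Q = 8.42.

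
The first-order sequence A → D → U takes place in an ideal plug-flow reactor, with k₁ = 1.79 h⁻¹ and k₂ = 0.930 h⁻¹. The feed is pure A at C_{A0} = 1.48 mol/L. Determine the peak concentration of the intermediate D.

0.729 mol/L

Evaluating C_D at τ_opt = ln(k₂/k₁)/(k₂−k₁) gives C_{D,max}/C_{A0} = (k₁/k₂)^[k₂/(k₂−k₁)].
= (1.79/0.930)^(0.930/(0.930−1.79)) = (1.925)^(-1.081) = 0.4926.
C_{D,max} = 0.4926×1.48 = 0.729 mol/L.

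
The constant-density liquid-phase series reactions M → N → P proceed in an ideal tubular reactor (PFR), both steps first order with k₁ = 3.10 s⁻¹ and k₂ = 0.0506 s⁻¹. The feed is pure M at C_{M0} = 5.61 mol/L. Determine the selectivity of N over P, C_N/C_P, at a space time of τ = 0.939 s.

29.0

For first-order series with pure M initially, C_N(τ) = k₁C_{M0}/(k₂−k₁)·(e^(−k₁τ) − e^(−k₂τ)).
e^(−k₁τ) = e^(−3.10×0.939) = e^(−2.911) = 0.05443; e^(−k₂τ) = e^(−0.04751) = 0.9536.
C_N = 3.10×5.61/(0.0506−3.10) × (0.05443−0.9536) = (-5.703)×(-0.8992) = 5.128 mol/L.
C_M = C_{M0}e^(−k₁τ) = 0.3053 mol/L, so C_P = C_{M0}−C_M−C_N = 0.1766 mol/L; C_N/C_P = 29.0.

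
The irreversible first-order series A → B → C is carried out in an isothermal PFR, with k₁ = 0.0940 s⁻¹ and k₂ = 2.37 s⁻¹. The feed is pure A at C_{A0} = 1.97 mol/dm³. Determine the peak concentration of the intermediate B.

At the optimum, C_{B,max}/C_{A0} = (k₁/k₂)^[k₂/(k₂−k₁)].
= (0.0940/2.37)^(2.37/(2.37−0.0940)) = (0.03966)^(1.041) = 0.03471.
C_{B,max} = 0.03471×1.97 = 0.0684 mol/dm³.

0.0684 mol/dm³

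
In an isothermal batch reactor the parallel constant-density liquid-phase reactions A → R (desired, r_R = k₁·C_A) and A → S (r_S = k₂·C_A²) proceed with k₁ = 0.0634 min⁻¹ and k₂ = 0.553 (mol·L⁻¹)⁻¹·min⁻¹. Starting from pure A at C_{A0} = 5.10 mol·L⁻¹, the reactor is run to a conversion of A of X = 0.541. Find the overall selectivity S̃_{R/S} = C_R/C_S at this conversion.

0.0323

C_A = C_{A0}(1−X) = 2.341 mol·L⁻¹.
Along a PFR/batch, dC_R/dC_A = −r_R/(r_R+r_S) = −k₁/(k₁+k₂·C_A).
Integrating from C_{A0} to C_A: C_R = (0.0634/0.553)·ln[(0.0634+0.553·5.10)/(0.0634+0.553·2.34)] = 0.1146·ln(2.884/1.358) = 0.08634 mol·L⁻¹.
C_S = (C_{A0}−C_A)−C_R = 2.673 mol·L⁻¹; S̃_{R/S} = 0.08634/2.673 = 0.0323.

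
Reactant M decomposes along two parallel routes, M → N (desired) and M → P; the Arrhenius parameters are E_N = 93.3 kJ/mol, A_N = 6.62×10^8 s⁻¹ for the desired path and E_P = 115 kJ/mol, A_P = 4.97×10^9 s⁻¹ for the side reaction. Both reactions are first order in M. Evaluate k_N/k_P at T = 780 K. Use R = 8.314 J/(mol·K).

3.78

k_N/k_P = (A_N/A_P)·exp[−(E_N−E_P)/(RT)] = (A_N/A_P)·exp[(E_P−E_N)/(RT)].
(E_P−E_N)/(RT) = (115−93.3)×10³/(8.314×780) = 21700/6485 = 3.346.
k_N/k_P = (6.62×10^8/4.97×10^9)·exp(3.346) = 0.1332 × 28.40 = 3.78.
Since E_N < E_P, lowering the temperature improves selectivity toward N.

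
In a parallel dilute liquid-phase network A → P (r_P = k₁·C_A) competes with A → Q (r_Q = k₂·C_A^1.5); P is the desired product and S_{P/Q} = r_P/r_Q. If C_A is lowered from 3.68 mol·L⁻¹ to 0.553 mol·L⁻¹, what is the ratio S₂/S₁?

2.58

S_{P/Q} = (k₁/k₂)·C_A^-0.5, so S₂/S₁ = (C_{A,2}/C_{A,1})^-0.5.
= (0.553/3.68)^(-0.5) = (0.1503)^(-0.5) = 2.58.
Selectivity toward P rises as C_A falls — low-concentration operation is favoured.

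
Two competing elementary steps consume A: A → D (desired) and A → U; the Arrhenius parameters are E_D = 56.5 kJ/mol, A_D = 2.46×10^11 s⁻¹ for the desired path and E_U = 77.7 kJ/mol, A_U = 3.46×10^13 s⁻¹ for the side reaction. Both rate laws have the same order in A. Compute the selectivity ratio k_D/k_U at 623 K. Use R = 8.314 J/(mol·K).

Since both paths have the same order in A, the concentration cancels and S_{D/U} = k_D/k_U = (A_D/A_U)·exp[(E_U−E_D)/(RT)].
(E_U−E_D)/(RT) = (77.7−56.5)×10³/(8.314×623) = 21200/5180 = 4.093.
k_D/k_U = (2.46×10^11/3.46×10^13)·exp(4.093) = 0.007110 × 59.92 = 0.426.

0.426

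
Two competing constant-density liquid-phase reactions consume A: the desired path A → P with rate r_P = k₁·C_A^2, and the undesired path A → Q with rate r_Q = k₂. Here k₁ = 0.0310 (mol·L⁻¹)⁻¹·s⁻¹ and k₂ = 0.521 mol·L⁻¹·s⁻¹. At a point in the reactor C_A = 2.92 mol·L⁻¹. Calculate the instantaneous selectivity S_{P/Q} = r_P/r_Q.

S_{P/Q} = r_P/r_Q = (k₁·C_A^2)/(k₂) = (k₁/k₂)·C_A^2.
= (0.0310×2.920^2) / (0.521) = 0.2643/0.5210 = 0.507.

0.507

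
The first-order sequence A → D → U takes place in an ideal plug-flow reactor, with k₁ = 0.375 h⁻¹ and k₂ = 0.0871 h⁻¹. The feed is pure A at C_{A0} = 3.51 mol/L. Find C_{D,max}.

At the optimum, C_{D,max}/C_{A0} = (k₁/k₂)^[k₂/(k₂−k₁)].
= (0.375/0.0871)^(0.0871/(0.0871−0.375)) = (4.305)^(-0.3025) = 0.6430.
C_{D,max} = 0.6430×3.51 = 2.26 mol/L.

2.26 mol/L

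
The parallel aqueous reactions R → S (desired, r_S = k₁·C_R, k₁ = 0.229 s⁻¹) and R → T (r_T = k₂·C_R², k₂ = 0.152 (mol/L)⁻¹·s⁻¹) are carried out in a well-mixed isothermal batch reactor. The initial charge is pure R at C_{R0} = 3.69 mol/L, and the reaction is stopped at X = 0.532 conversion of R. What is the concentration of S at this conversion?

0.715 mol/L

C_R = C_{R0}(1−X) = 1.727 mol/L.
Along a PFR/batch, dC_S/dC_R = −r_S/(r_S+r_T) = −k₁/(k₁+k₂·C_R).
Integrating from C_{R0} to C_R: C_S = (0.229/0.152)·ln[(0.229+0.152·3.69)/(0.229+0.152·1.73)] = 1.507·ln(0.7899/0.4915) = 0.7148 mol/L.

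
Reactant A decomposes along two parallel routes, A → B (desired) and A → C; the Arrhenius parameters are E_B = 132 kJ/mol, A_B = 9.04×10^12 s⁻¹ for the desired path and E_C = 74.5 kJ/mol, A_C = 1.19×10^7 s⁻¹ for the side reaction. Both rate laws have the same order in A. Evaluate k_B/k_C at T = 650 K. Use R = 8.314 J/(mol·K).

18.2

Since both paths have the same order in A, the concentration cancels and S_{B/C} = k_B/k_C = (A_B/A_C)·exp[(E_C−E_B)/(RT)].
(E_C−E_B)/(RT) = (74.5−132)×10³/(8.314×650) = -57500/5404 = -10.64.
k_B/k_C = (9.04×10^12/1.19×10^7)·exp(-10.64) = 7.597×10^5 × 2.394×10^-5 = 18.2.
Since E_B > E_C, raising the temperature improves selectivity toward B.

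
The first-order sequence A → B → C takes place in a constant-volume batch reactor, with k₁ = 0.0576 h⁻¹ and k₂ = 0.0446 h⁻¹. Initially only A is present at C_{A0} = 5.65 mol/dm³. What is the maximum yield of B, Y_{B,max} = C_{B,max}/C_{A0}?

0.416

At the optimum, C_{B,max}/C_{A0} = (k₁/k₂)^[k₂/(k₂−k₁)].
= (0.0576/0.0446)^(0.0446/(0.0446−0.0576)) = (1.291)^(-3.431) = 0.4158.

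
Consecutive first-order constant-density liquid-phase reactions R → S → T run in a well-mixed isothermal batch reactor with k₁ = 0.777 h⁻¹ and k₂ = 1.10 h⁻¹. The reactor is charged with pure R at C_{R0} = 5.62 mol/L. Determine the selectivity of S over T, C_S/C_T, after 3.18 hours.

For first-order series with pure R initially, C_S(t) = k₁C_{R0}/(k₂−k₁)·(e^(−k₁t) − e^(−k₂t)).
e^(−k₁t) = e^(−0.777×3.18) = e^(−2.471) = 0.08451; e^(−k₂t) = e^(−3.498) = 0.03026.
C_S = 0.777×5.62/(1.10−0.777) × (0.08451−0.03026) = 13.52×0.05425 = 0.7335 mol/L.
C_R = C_{R0}e^(−k₁t) = 0.4750 mol/L, so C_T = C_{R0}−C_R−C_S = 4.412 mol/L; C_S/C_T = 0.166.

0.166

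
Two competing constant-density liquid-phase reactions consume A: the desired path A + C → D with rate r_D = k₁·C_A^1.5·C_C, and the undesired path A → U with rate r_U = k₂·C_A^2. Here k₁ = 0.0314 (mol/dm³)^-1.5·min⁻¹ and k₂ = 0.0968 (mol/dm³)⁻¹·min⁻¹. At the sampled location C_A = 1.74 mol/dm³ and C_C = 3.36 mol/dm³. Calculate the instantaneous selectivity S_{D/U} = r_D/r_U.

0.826

S_{D/U} = r_D/r_U = (k₁·C_A^1.5·C_C)/(k₂·C_A^2) = (k₁/k₂)·C_A^-0.5·C_C.
= (0.0314×1.740^1.5×3.360) / (0.0968×1.740^2) = 0.2422/0.2931 = 0.826.
The undesired path is higher order in A, so low C_A (CSTR or dilute feed) favours D.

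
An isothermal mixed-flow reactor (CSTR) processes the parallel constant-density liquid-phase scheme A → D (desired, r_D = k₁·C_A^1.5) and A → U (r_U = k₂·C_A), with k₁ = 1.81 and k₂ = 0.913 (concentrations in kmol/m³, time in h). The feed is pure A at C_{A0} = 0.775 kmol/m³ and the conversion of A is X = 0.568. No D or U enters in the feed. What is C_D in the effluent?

0.235 kmol/m³

Exit C_A = C_{A0}(1−X) = 0.775×0.432 = 0.3348 kmol/m³.
In a CSTR the entire volume is at exit conditions, so r_D = 1.81×0.3348^1.5 = 0.3506 and r_U = 0.913×0.3348 = 0.3057.
Fraction of consumed A going to D: r_D/(r_D+r_U) = 0.5343.
C_D = 0.5343·C_{A0}·X = 0.5343×0.775×0.568 = 0.235 kmol/m³.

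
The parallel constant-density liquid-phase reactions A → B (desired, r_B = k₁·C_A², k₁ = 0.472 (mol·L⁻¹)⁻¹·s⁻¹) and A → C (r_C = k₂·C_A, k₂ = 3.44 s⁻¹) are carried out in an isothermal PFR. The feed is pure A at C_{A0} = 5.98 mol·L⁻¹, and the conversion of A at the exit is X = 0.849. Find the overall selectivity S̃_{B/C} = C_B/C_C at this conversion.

C_A = C_{A0}(1−X) = 0.9030 mol·L⁻¹.
Along a PFR/batch, dC_C/dC_A = −r_C/(r_B+r_C) = −k₂/(k₂+k₁·C_A).
Integrating from C_{A0} to C_A: C_C = (3.44/0.472)·ln[(3.44+0.472·5.98)/(3.44+0.472·0.903)] = 7.288·ln(6.263/3.866) = 3.515 mol·L⁻¹.
Then C_B = (C_{A0}−C_A) − C_C = 5.077 − 3.515 = 1.562 mol·L⁻¹.
S̃_{B/C} = C_B/C_C = 1.562/3.515 = 0.444.

0.444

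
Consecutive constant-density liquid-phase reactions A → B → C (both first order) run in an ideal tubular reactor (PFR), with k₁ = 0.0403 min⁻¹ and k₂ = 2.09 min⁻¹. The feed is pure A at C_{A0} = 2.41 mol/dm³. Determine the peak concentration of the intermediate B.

0.0430 mol/dm³

For a first-order series the maximum intermediate yield is C_{B,max}/C_{A0} = (k₁/k₂)^[k₂/(k₂−k₁)].
= (0.0403/2.09)^(2.09/(2.09−0.0403)) = (0.01928)^(1.020) = 0.01784.
C_{B,max} = 0.01784×2.41 = 0.0430 mol/dm³.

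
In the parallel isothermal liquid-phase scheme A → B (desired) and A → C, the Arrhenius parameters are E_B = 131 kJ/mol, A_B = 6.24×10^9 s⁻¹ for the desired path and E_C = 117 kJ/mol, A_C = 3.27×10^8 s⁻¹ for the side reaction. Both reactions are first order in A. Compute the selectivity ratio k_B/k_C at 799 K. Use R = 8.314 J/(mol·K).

2.32

k_B/k_C = (A_B/A_C)·exp[−(E_B−E_C)/(RT)] = (A_B/A_C)·exp[(E_C−E_B)/(RT)].
(E_C−E_B)/(RT) = (117−131)×10³/(8.314×799) = -14000/6643 = -2.108.
k_B/k_C = (6.24×10^9/3.27×10^8)·exp(-2.108) = 19.08 × 0.1215 = 2.32.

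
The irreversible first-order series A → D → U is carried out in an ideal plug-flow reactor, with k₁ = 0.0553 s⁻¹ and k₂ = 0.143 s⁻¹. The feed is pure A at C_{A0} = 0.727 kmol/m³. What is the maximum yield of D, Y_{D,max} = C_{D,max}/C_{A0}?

0.212

Evaluating C_D at τ_opt = ln(k₂/k₁)/(k₂−k₁) gives C_{D,max}/C_{A0} = (k₁/k₂)^[k₂/(k₂−k₁)].
= (0.0553/0.143)^(0.143/(0.143−0.0553)) = (0.3867)^(1.631) = 0.2124.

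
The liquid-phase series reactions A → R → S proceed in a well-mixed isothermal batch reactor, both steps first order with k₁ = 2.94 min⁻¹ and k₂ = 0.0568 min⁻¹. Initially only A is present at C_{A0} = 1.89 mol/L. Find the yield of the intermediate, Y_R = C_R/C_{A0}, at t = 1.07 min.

For first-order series with pure A initially, C_R(t) = k₁C_{A0}/(k₂−k₁)·(e^(−k₁t) − e^(−k₂t)).
e^(−k₁t) = e^(−2.94×1.07) = e^(−3.146) = 0.04303; e^(−k₂t) = e^(−0.06078) = 0.9410.
C_R = 2.94×1.89/(0.0568−2.94) × (0.04303−0.9410) = (-1.927)×(-0.8980) = 1.731 mol/L.
Y_R = C_R/C_{A0} = 1.731/1.89 = 0.916.

0.916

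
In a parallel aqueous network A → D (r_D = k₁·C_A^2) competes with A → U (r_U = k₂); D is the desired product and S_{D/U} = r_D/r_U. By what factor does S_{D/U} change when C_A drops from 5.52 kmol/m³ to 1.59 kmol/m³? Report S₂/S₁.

0.0830

S_{D/U} = (k₁/k₂)·C_A^2, so S₂/S₁ = (C_{A,2}/C_{A,1})^2.
= (1.59/5.52)^2 = (0.2880)^2 = 0.0830.
Selectivity toward D falls as C_A falls — high-concentration operation is favoured.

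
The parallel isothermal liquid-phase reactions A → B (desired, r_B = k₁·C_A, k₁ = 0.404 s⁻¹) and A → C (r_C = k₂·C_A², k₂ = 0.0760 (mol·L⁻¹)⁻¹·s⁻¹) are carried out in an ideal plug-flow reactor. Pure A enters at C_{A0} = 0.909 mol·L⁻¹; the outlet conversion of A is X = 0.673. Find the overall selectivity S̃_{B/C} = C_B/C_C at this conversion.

8.89

C_A = C_{A0}(1−X) = 0.2972 mol·L⁻¹.
Along a PFR/batch, dC_B/dC_A = −r_B/(r_B+r_C) = −k₁/(k₁+k₂·C_A).
Integrating from C_{A0} to C_A: C_B = (0.404/0.0760)·ln[(0.404+0.0760·0.909)/(0.404+0.0760·0.297)] = 5.316·ln(0.4731/0.4266) = 0.5499 mol·L⁻¹.
C_C = (C_{A0}−C_A)−C_B = 0.06185 mol·L⁻¹; S̃_{B/C} = 0.5499/0.06185 = 8.89.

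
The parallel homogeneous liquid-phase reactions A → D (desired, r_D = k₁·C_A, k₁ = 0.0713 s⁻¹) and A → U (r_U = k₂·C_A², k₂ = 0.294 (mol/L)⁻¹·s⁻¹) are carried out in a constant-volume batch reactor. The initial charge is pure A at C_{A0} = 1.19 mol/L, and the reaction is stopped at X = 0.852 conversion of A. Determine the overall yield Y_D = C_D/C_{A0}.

C_A = C_{A0}(1−X) = 0.1761 mol/L.
Along a PFR/batch, dC_D/dC_A = −r_D/(r_D+r_U) = −k₁/(k₁+k₂·C_A).
Integrating from C_{A0} to C_A: C_D = (0.0713/0.294)·ln[(0.0713+0.294·1.19)/(0.0713+0.294·0.176)] = 0.2425·ln(0.4212/0.1231) = 0.2983 mol/L.
Y_D = C_D/C_{A0} = 0.2983/1.19 = 0.251.

0.251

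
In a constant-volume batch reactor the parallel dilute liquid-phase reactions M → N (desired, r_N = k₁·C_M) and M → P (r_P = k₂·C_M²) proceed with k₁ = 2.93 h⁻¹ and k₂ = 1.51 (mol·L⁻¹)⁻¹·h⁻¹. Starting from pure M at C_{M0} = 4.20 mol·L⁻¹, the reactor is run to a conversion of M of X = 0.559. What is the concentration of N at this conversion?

0.935 mol·L⁻¹

C_M = C_{M0}(1−X) = 1.852 mol·L⁻¹.
Along a PFR/batch, dC_N/dC_M = −r_N/(r_N+r_P) = −k₁/(k₁+k₂·C_M).
Integrating from C_{M0} to C_M: C_N = (2.93/1.51)·ln[(2.93+1.51·4.20)/(2.93+1.51·1.85)] = 1.940·ln(9.272/5.727) = 0.9350 mol·L⁻¹.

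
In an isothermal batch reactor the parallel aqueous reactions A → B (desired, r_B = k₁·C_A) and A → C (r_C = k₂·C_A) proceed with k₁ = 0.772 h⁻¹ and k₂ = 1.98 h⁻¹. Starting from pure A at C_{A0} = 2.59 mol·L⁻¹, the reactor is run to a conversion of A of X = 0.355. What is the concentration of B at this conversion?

0.258 mol·L⁻¹

C_A = C_{A0}(1−X) = 1.671 mol·L⁻¹.
Both paths are first order in A, so the instantaneous fraction to B is constant: dC_B/d(−C_A) = k₁/(k₁+k₂) = 0.2805.
C_B = 0.2805·(C_{A0}−C_A) = 0.2805×0.9194 = 0.258 mol·L⁻¹.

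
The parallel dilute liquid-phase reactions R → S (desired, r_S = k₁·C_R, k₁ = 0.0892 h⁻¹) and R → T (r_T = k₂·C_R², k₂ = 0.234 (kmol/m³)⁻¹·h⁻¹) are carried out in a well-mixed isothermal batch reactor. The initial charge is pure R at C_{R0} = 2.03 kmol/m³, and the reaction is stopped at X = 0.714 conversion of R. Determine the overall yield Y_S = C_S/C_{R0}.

C_R = C_{R0}(1−X) = 0.5806 kmol/m³.
Along a PFR/batch, dC_S/dC_R = −r_S/(r_S+r_T) = −k₁/(k₁+k₂·C_R).
Integrating from C_{R0} to C_R: C_S = (0.0892/0.234)·ln[(0.0892+0.234·2.03)/(0.0892+0.234·0.581)] = 0.3812·ln(0.5642/0.2251) = 0.3504 kmol/m³.
Y_S = C_S/C_{R0} = 0.3504/2.03 = 0.173.

0.173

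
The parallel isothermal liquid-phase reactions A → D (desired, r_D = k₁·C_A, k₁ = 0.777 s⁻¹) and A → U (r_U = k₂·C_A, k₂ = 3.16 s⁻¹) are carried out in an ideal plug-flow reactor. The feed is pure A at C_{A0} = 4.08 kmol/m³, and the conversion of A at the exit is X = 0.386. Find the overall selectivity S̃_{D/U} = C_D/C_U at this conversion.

C_A = C_{A0}(1−X) = 2.505 kmol/m³.
Both paths are first order in A, so the instantaneous fraction to D is constant: dC_D/d(−C_A) = k₁/(k₁+k₂) = 0.1974.
C_D = 0.1974·(C_{A0}−C_A) = 0.1974×1.575 = 0.311 kmol/m³.
C_U = (C_{A0}−C_A)−C_D = 1.264 kmol/m³; S̃_{D/U} = 0.3108/1.264 = 0.246.

0.246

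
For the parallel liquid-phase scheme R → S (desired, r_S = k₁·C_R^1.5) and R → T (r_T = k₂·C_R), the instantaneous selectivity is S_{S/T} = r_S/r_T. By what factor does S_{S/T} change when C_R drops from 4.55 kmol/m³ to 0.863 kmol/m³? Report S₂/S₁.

0.436

S_{S/T} = (k₁/k₂)·C_R^0.5, so S₂/S₁ = (C_{R,2}/C_{R,1})^0.5.
= (0.863/4.55)^0.5 = (0.1897)^0.5 = 0.436.
Selectivity toward S falls as C_R falls — high-concentration operation is favoured.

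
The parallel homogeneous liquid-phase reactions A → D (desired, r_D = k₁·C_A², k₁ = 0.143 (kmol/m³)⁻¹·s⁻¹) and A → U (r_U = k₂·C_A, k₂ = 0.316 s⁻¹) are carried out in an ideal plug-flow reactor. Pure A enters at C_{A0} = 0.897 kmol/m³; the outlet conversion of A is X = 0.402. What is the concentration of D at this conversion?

C_A = C_{A0}(1−X) = 0.5364 kmol/m³.
Along a PFR/batch, dC_U/dC_A = −r_U/(r_D+r_U) = −k₂/(k₂+k₁·C_A).
Integrating from C_{A0} to C_A: C_U = (0.316/0.143)·ln[(0.316+0.143·0.897)/(0.316+0.143·0.536)] = 2.210·ln(0.4443/0.3927) = 0.2726 kmol/m³.
Then C_D = (C_{A0}−C_A) − C_U = 0.3606 − 0.2726 = 0.08796 kmol/m³.

0.0880 kmol/m³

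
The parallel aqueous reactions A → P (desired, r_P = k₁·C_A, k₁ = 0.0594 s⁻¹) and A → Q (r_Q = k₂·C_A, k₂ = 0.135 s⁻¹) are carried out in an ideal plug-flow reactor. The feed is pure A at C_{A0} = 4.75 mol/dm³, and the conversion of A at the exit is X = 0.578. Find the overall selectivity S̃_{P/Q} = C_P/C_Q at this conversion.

C_A = C_{A0}(1−X) = 2.005 mol/dm³.
Both paths are first order in A, so the instantaneous fraction to P is constant: dC_P/d(−C_A) = k₁/(k₁+k₂) = 0.3056.
C_P = 0.3056·(C_{A0}−C_A) = 0.3056×2.745 = 0.839 mol/dm³.
C_Q = (C_{A0}−C_A)−C_P = 1.907 mol/dm³; S̃_{P/Q} = 0.8389/1.907 = 0.440.

0.440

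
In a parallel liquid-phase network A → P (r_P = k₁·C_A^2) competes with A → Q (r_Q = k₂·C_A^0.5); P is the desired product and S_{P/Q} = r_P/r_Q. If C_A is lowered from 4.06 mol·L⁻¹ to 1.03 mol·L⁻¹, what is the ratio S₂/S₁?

S_{P/Q} = (k₁/k₂)·C_A^1.5, so S₂/S₁ = (C_{A,2}/C_{A,1})^1.5.
= (1.03/4.06)^1.5 = (0.2537)^1.5 = 0.128.
Selectivity toward P falls as C_A falls — high-concentration operation is favoured.

0.128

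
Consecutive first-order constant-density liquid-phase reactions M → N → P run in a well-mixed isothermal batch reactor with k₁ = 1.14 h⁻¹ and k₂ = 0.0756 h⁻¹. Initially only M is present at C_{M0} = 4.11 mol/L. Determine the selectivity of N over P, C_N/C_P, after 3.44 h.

The intermediate concentration in a first-order A→B→C sequence is C_N = k₁C_{M0}(e^(−k₁t) − e^(−k₂t))/(k₂−k₁).
e^(−k₁t) = e^(−1.14×3.44) = e^(−3.922) = 0.01981; e^(−k₂t) = e^(−0.2601) = 0.7710.
C_N = 1.14×4.11/(0.0756−1.14) × (0.01981−0.7710) = (-4.402)×(-0.7512) = 3.307 mol/L.
C_M = C_{M0}e^(−k₁t) = 0.08142 mol/L, so C_P = C_{M0}−C_M−C_N = 0.7219 mol/L; C_N/C_P = 4.58.

4.58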